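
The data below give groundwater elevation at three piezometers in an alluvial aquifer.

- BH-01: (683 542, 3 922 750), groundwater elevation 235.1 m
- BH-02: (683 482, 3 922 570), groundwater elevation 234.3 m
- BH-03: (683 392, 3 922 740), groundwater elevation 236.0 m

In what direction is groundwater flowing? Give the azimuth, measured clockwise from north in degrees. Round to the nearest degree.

136°

With h = a·x + b·y + c and BH-01 as origin, the differences give:
  (-60)·a + (-180)·b = -0.8
  (-150)·a + (-10)·b = +0.9
Eliminate b (×(-10) and ×(-180), subtract): -26400·a = 170.00 → a = ∂h/∂x = -0.006439
Back-substitute: b = ∂h/∂y = +0.006591.
Flow direction (−∇h) has components (+0.006439 E, -0.006591 N).
Azimuth = atan2(E, N) = atan2(+0.006439, -0.006591) = 135.7° ≈ 136°.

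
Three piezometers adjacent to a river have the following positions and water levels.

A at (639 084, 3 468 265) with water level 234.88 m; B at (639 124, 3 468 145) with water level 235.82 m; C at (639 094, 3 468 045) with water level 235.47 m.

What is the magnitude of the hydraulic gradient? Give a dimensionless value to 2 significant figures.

Differences from A: to B (Δx, Δy, Δh) = (40, -120, +0.94); to C = (10, -220, +0.59).
Determinant of the coordinate differences = 40·(-220) − 10·(-120) = -7600.
∂h/∂x = [(+0.94)·(-220) − (+0.59)·(-120)] / -7600 = +0.01789
∂h/∂y = [40·(+0.59) − 10·(+0.94)] / -7600 = -0.001868
|∇h| = √(0.01789² + -0.001868²) = 0.01799

0.018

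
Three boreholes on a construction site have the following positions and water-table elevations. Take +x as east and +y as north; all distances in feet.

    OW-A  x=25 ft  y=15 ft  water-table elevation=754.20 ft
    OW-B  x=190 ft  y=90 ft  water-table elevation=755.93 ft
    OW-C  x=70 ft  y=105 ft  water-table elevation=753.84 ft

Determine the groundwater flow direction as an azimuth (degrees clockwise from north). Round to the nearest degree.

Three-point gradient (reference OW-A): Δ to OW-B = (165, 75, +1.73), Δ to OW-C = (45, 90, -0.36).
∂h/∂x = +0.01592, ∂h/∂y = -0.01196 (det = 11475).
Flow direction (−∇h) has components (-0.01592 E, +0.01196 N).
Azimuth = atan2(E, N) = atan2(-0.01592, +0.01196) = 306.9° ≈ 307°.

307°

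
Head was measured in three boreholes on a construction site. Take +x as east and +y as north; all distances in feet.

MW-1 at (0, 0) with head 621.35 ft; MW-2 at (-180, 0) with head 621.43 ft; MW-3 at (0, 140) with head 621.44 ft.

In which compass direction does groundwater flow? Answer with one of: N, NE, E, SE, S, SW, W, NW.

SE

∂h/∂x = (621.43 − 621.35) / (-180 − 0) = -0.0004444
∂h/∂y = (621.44 − 621.35) / (140 − 0) = +0.0006429
Flow = −∇h = (+0.0004444 east, -0.0006429 north), which points southeast.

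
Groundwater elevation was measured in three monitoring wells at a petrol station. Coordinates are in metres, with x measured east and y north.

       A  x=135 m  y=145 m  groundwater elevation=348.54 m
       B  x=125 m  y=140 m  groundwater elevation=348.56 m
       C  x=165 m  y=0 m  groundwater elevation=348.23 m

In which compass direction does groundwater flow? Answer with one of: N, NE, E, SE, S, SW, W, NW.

Taking A as reference: B−A = (-10, -5, +0.02); C−A = (30, -145, -0.31).
Solve a·Δx + b·Δy = Δh: det = (-10)·(-145) − 30·(-5) = 1600.
∂h/∂x = [(+0.02)·(-145) − (-0.31)·(-5)] / 1600 = -0.002781
∂h/∂y = [(-10)·(-0.31) − 30·(+0.02)] / 1600 = +0.001563
Flow = −∇h = (+0.002781 east, -0.001563 north), which points southeast.

SE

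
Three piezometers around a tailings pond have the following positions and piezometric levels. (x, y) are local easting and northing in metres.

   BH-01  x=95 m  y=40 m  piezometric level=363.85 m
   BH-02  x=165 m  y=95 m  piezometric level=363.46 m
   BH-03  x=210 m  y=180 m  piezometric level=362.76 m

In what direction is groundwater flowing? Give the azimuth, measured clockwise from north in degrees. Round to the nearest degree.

Differences from BH-01: to BH-02 (Δx, Δy, Δh) = (70, 55, -0.39); to BH-03 = (115, 140, -1.09).
Solve a·Δx + b·Δy = Δh: det = 70·140 − 115·55 = 3475.
∂h/∂x = [(-0.39)·140 − (-1.09)·55] / 3475 = +0.001540
∂h/∂y = [70·(-1.09) − 115·(-0.39)] / 3475 = -0.009050
Flow direction (−∇h) has components (-0.001540 E, +0.009050 N).
Azimuth = atan2(E, N) = atan2(-0.001540, +0.009050) = 350.3° ≈ 350°.

350°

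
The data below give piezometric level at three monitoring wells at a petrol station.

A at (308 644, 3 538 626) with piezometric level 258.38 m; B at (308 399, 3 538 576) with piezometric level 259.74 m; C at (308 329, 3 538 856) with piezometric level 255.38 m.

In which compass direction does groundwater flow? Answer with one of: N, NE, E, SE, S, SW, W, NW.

N

With h = a·x + b·y + c and A as origin, the differences give:
  (-245)·a + (-50)·b = +1.36
  (-315)·a + 230·b = -3.00
Eliminate b (×230 and ×(-50), subtract): -72100·a = 162.800 → a = ∂h/∂x = -0.002258
Back-substitute: b = ∂h/∂y = -0.01614.
Flow = −∇h = (+0.002258 east, +0.01614 north), which points north.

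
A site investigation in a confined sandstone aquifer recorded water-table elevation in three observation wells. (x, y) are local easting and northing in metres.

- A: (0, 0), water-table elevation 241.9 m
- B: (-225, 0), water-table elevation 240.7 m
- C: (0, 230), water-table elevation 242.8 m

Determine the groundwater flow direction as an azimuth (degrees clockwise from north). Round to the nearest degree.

∂h/∂x = (240.7 − 241.9) / (-225 − 0) = +0.005333
∂h/∂y = (242.8 − 241.9) / (230 − 0) = +0.003913
Flow direction (−∇h) has components (-0.005333 E, -0.003913 N).
Azimuth = atan2(E, N) = atan2(-0.005333, -0.003913) = 233.7° ≈ 234°.

234°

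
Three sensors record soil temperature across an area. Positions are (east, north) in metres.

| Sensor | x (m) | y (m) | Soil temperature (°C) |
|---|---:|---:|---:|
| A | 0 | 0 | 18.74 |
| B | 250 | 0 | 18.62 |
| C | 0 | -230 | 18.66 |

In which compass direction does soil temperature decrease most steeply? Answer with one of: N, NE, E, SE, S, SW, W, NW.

SE

∂T/∂x = (18.62 − 18.74) / (250 − 0) = -0.0004800
∂T/∂y = (18.66 − 18.74) / (-230 − 0) = +0.0003478
Steepest decrease is along −∇f = (+0.0004800 E, -0.0003478 N) → southeast.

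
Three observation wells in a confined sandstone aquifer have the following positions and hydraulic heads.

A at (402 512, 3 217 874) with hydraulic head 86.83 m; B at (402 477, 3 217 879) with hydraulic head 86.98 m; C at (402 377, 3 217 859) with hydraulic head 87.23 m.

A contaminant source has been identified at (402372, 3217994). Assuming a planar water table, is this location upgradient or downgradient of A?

upgradient

Taking A as reference: B−A = (-35, 5, +0.15); C−A = (-135, -15, +0.40).
Solve a·Δx + b·Δy = Δh: det = (-35)·(-15) − (-135)·5 = 1200.
∂h/∂x = [(+0.15)·(-15) − (+0.40)·5] / 1200 = -0.003542
∂h/∂y = [(-35)·(+0.40) − (-135)·(+0.15)] / 1200 = +0.005208
Head at (402372, 3217994) = 86.83 + (-0.003542)·(-140) + (+0.005208)·(120) = 87.95 m.
That is higher than the 86.83 m at A, so the point is upgradient.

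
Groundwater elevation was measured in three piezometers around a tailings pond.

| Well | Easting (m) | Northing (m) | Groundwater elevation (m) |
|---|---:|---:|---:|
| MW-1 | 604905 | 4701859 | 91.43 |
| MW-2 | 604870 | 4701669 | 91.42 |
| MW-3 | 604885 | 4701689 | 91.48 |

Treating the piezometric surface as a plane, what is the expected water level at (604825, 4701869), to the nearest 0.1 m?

Three-point gradient (reference MW-1): Δ to MW-2 = (-35, -190, -0.01), Δ to MW-3 = (-20, -170, +0.05).
∂h/∂x = +0.005209, ∂h/∂y = -0.0009070 (det = 2150).
h(604825, 4701869) = 91.43 + (+0.005209)·(-80) + (-0.0009070)·(10) = 91.43 -0.417 -0.009 = 91.004 m.

91.0 m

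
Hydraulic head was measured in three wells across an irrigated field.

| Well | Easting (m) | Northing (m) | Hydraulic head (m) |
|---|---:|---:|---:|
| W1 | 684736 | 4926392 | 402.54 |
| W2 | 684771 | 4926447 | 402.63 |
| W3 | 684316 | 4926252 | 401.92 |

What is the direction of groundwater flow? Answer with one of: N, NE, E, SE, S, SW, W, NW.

Three-point gradient (reference W1): Δ to W2 = (35, 55, +0.09), Δ to W3 = (-420, -140, -0.62).
∂h/∂x = +0.001181, ∂h/∂y = +0.0008846 (det = 18200).
Flow = −∇h = (-0.001181 east, -0.0008846 north), which points southwest.

SW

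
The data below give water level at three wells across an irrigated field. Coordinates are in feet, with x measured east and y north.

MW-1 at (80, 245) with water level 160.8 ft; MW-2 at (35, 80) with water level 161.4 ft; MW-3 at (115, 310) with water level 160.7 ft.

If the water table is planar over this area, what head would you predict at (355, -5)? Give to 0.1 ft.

Taking MW-1 as reference: MW-2−MW-1 = (-45, -165, +0.6); MW-3−MW-1 = (35, 65, -0.1).
Solve a·Δx + b·Δy = Δh: det = (-45)·65 − 35·(-165) = 2850.
∂h/∂x = [(+0.6)·65 − (-0.1)·(-165)] / 2850 = +0.007895
∂h/∂y = [(-45)·(-0.1) − 35·(+0.6)] / 2850 = -0.005789
h(355, -5) = 160.8 + (+0.007895)·(275) + (-0.005789)·(-250) = 160.8 +2.171 +1.447 = 164.418 ft.

164.4 ft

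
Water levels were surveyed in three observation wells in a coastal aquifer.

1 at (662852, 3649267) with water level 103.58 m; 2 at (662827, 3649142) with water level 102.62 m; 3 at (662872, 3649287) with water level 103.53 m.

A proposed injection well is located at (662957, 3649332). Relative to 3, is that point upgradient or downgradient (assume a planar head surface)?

Differences from 1: to 2 (Δx, Δy, Δh) = (-25, -125, -0.96); to 3 = (20, 20, -0.05).
Solve a·Δx + b·Δy = Δh: det = (-25)·20 − 20·(-125) = 2000.
∂h/∂x = [(-0.96)·20 − (-0.05)·(-125)] / 2000 = -0.01272
∂h/∂y = [(-25)·(-0.05) − 20·(-0.96)] / 2000 = +0.01022
Head at (662957, 3649332) = 103.58 + (-0.01272)·(105) + (+0.01022)·(65) = 102.91 m.
That is lower than the 103.53 m at 3, so the point is downgradient.

downgradient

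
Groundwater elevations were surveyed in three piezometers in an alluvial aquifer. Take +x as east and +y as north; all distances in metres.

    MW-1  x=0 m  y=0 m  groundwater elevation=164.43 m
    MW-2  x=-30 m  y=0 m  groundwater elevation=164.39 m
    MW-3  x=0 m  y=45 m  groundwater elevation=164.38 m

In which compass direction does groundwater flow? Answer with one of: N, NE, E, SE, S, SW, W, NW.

∂h/∂x = (164.39 − 164.43) / (-30 − 0) = +0.001333
∂h/∂y = (164.38 − 164.43) / (45 − 0) = -0.001111
Flow = −∇h = (-0.001333 east, +0.001111 north), which points northwest.

NW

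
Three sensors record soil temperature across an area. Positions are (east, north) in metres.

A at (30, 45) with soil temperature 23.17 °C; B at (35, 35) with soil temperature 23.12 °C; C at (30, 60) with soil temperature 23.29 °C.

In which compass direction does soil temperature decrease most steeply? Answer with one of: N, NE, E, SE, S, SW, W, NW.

SW

With T = a·x + b·y + c and A as origin, the differences give:
  5·a + (-10)·b = -0.05
  0·a + 15·b = +0.12
Eliminate b (×15 and ×(-10), subtract): 75·a = 0.450 → a = ∂T/∂x = +0.006000
Back-substitute: b = ∂T/∂y = +0.008000.
Steepest decrease is along −∇f = (-0.006000 E, -0.008000 N) → southwest.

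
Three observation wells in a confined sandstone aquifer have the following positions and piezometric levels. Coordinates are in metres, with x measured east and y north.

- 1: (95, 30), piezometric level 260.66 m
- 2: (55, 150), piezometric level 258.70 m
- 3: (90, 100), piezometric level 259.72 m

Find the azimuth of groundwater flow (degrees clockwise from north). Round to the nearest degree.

Taking 1 as reference: 2−1 = (-40, 120, -1.96); 3−1 = (-5, 70, -0.94).
Determinant of the coordinate differences = (-40)·70 − (-5)·120 = -2200.
∂h/∂x = [(-1.96)·70 − (-0.94)·120] / -2200 = +0.01109
∂h/∂y = [(-40)·(-0.94) − (-5)·(-1.96)] / -2200 = -0.01264
Flow direction (−∇h) has components (-0.01109 E, +0.01264 N).
Azimuth = atan2(E, N) = atan2(-0.01109, +0.01264) = 318.7° ≈ 319°.

319°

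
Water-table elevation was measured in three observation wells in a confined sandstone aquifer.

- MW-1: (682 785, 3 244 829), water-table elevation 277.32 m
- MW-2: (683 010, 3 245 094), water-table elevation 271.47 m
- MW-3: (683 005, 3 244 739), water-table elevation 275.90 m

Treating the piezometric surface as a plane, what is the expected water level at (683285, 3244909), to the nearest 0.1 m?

Differences from MW-1: to MW-2 (Δx, Δy, Δh) = (225, 265, -5.85); to MW-3 = (220, -90, -1.42).
Determinant of the coordinate differences = 225·(-90) − 220·265 = -78550.
∂h/∂x = [(-5.85)·(-90) − (-1.42)·265] / -78550 = -0.01149
∂h/∂y = [225·(-1.42) − 220·(-5.85)] / -78550 = -0.01232
h(683285, 3244909) = 277.32 + (-0.01149)·(500) + (-0.01232)·(80) = 277.32 -5.747 -0.985 = 270.588 m.

270.6 m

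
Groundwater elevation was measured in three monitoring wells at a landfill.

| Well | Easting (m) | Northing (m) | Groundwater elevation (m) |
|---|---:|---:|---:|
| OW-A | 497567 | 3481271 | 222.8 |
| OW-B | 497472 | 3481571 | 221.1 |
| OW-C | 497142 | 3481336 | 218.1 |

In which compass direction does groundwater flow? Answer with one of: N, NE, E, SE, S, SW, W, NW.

With h = a·x + b·y + c and OW-A as origin, the differences give:
  (-95)·a + 300·b = -1.7
  (-425)·a + 65·b = -4.7
Eliminate b (×65 and ×300, subtract): 121325·a = 1299.50 → a = ∂h/∂x = +0.01071
Back-substitute: b = ∂h/∂y = -0.002275.
Flow = −∇h = (-0.01071 east, +0.002275 north), which points west.

W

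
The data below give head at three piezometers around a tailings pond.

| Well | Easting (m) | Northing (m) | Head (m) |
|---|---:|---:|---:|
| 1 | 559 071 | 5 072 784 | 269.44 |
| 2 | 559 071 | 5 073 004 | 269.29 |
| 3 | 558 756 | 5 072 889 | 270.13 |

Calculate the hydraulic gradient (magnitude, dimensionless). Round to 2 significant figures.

0.0025

Differences from 1: to 2 (Δx, Δy, Δh) = (0, 220, -0.15); to 3 = (-315, 105, +0.69).
Solve a·Δx + b·Δy = Δh: det = 0·105 − (-315)·220 = 69300.
∂h/∂x = [(-0.15)·105 − (+0.69)·220] / 69300 = -0.002418
∂h/∂y = [0·(+0.69) − (-315)·(-0.15)] / 69300 = -0.0006818
|∇h| = √(-0.002418² + -0.0006818²) = 0.002512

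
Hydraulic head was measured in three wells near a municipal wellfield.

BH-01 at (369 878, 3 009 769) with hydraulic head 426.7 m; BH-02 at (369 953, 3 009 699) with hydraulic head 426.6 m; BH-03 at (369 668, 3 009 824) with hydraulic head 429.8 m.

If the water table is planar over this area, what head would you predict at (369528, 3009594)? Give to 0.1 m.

With h = a·x + b·y + c and BH-01 as origin, the differences give:
  75·a + (-70)·b = -0.1
  (-210)·a + 55·b = +3.1
Eliminate b (×55 and ×(-70), subtract): -10575·a = 211.50 → a = ∂h/∂x = -0.02000
Back-substitute: b = ∂h/∂y = -0.02000.
h(369528, 3009594) = 426.7 + (-0.02000)·(-350) + (-0.02000)·(-175) = 426.7 +7.000 +3.500 = 437.200 m.

437.2 m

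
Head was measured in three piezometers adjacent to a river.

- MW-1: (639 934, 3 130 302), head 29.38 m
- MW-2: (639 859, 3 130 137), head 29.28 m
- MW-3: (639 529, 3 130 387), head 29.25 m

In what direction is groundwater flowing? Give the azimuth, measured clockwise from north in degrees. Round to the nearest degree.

Taking MW-1 as reference: MW-2−MW-1 = (-75, -165, -0.10); MW-3−MW-1 = (-405, 85, -0.13).
Solve a·Δx + b·Δy = Δh: det = (-75)·85 − (-405)·(-165) = -73200.
∂h/∂x = [(-0.10)·85 − (-0.13)·(-165)] / -73200 = +0.0004092
∂h/∂y = [(-75)·(-0.13) − (-405)·(-0.10)] / -73200 = +0.0004201
Flow direction (−∇h) has components (-0.0004092 E, -0.0004201 N).
Azimuth = atan2(E, N) = atan2(-0.0004092, -0.0004201) = 224.2° ≈ 224°.

224°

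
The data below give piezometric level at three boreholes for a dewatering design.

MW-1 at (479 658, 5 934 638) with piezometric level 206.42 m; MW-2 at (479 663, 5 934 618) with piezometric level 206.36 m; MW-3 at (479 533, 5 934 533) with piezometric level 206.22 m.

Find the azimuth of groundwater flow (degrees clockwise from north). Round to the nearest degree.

165°

Differences from MW-1: to MW-2 (Δx, Δy, Δh) = (5, -20, -0.06); to MW-3 = (-125, -105, -0.20).
Solve a·Δx + b·Δy = Δh: det = 5·(-105) − (-125)·(-20) = -3025.
∂h/∂x = [(-0.06)·(-105) − (-0.20)·(-20)] / -3025 = -0.0007603
∂h/∂y = [5·(-0.20) − (-125)·(-0.06)] / -3025 = +0.002810
Flow direction (−∇h) has components (+0.0007603 E, -0.002810 N).
Azimuth = atan2(E, N) = atan2(+0.0007603, -0.002810) = 164.9° ≈ 165°.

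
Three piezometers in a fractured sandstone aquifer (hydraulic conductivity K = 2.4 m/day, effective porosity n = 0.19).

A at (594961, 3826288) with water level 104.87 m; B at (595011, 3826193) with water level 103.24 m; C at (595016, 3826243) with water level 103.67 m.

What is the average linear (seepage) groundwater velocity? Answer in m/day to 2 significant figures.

Taking A as reference: B−A = (50, -95, -1.63); C−A = (55, -45, -1.20).
Solve a·Δx + b·Δy = Δh: det = 50·(-45) − 55·(-95) = 2975.
∂h/∂x = [(-1.63)·(-45) − (-1.20)·(-95)] / 2975 = -0.01366
∂h/∂y = [50·(-1.20) − 55·(-1.63)] / 2975 = +0.009966
|∇h| = √(-0.01366² + 0.009966²) = 0.01691
Seepage velocity v = K·i/n = 2.4 × 0.01691 / 0.19 = 0.2136 m/day.

0.21 m/day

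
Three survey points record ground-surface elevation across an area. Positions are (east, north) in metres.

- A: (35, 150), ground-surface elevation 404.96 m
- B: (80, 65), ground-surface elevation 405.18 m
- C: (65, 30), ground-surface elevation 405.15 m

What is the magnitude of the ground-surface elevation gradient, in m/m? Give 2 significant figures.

Taking A as reference: B−A = (45, -85, +0.22); C−A = (30, -120, +0.19).
Determinant of the coordinate differences = 45·(-120) − 30·(-85) = -2850.
∂z/∂x = [(+0.22)·(-120) − (+0.19)·(-85)] / -2850 = +0.003596
∂z/∂y = [45·(+0.19) − 30·(+0.22)] / -2850 = -0.0006842
|∇f| = √(0.003596² + -0.0006842²) = 0.003661 m/m

0.0037 m/m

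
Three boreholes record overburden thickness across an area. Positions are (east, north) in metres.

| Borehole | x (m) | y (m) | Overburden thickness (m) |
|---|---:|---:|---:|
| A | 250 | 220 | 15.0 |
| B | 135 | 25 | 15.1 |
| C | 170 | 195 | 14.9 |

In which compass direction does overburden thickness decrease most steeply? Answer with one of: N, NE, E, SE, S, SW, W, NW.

With d = a·x + b·y + c and A as origin, the differences give:
  (-115)·a + (-195)·b = +0.1
  (-80)·a + (-25)·b = -0.1
Eliminate b (×(-25) and ×(-195), subtract): -12725·a = -22.00 → a = ∂d/∂x = +0.001729
Back-substitute: b = ∂d/∂y = -0.001532.
Steepest decrease is along −∇f = (-0.001729 E, +0.001532 N) → northwest.

NW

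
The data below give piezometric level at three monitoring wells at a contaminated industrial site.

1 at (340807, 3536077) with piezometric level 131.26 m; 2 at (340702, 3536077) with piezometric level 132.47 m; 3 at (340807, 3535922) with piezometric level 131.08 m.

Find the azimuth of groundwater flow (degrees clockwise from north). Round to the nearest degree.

096°

∂h/∂x = (132.47 − 131.26) / (340702 − 340807) = -0.01152
∂h/∂y = (131.08 − 131.26) / (3535922 − 3536077) = +0.001161
Flow direction (−∇h) has components (+0.01152 E, -0.001161 N).
Azimuth = atan2(E, N) = atan2(+0.01152, -0.001161) = 95.8° ≈ 096°.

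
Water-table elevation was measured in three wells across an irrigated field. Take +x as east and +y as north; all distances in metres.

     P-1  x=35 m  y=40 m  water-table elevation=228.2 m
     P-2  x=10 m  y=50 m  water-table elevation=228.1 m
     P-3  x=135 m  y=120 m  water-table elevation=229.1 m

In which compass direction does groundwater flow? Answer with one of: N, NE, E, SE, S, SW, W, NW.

SW

With h = a·x + b·y + c and P-1 as origin, the differences give:
  (-25)·a + 10·b = -0.1
  100·a + 80·b = +0.9
Eliminate b (×80 and ×10, subtract): -3000·a = -17.00 → a = ∂h/∂x = +0.005667
Back-substitute: b = ∂h/∂y = +0.004167.
Flow = −∇h = (-0.005667 east, -0.004167 north), which points southwest.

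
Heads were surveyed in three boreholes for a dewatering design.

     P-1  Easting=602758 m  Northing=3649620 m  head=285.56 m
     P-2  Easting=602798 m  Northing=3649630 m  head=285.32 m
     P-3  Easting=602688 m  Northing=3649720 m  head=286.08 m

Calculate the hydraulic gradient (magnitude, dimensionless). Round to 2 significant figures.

Taking P-1 as reference: P-2−P-1 = (40, 10, -0.24); P-3−P-1 = (-70, 100, +0.52).
Determinant of the coordinate differences = 40·100 − (-70)·10 = 4700.
∂h/∂x = [(-0.24)·100 − (+0.52)·10] / 4700 = -0.006213
∂h/∂y = [40·(+0.52) − (-70)·(-0.24)] / 4700 = +0.0008511
|∇h| = √(-0.006213² + 0.0008511²) = 0.006271

0.0063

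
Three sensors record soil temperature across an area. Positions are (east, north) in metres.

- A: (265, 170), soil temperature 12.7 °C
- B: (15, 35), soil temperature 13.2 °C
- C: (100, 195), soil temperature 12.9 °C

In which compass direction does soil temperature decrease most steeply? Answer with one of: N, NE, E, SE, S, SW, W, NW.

With T = a·x + b·y + c and A as origin, the differences give:
  (-250)·a + (-135)·b = +0.5
  (-165)·a + 25·b = +0.2
Eliminate b (×25 and ×(-135), subtract): -28525·a = 39.50 → a = ∂T/∂x = -0.001385
Back-substitute: b = ∂T/∂y = -0.001139.
Steepest decrease is along −∇f = (+0.001385 E, +0.001139 N) → northeast.

NE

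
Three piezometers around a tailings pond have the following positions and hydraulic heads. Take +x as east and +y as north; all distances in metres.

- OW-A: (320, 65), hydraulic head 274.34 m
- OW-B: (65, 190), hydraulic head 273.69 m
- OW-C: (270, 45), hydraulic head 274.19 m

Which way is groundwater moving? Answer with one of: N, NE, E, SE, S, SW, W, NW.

W

With h = a·x + b·y + c and OW-A as origin, the differences give:
  (-255)·a + 125·b = -0.65
  (-50)·a + (-20)·b = -0.15
Eliminate b (×(-20) and ×125, subtract): 11350·a = 31.750 → a = ∂h/∂x = +0.002797
Back-substitute: b = ∂h/∂y = +0.0005066.
Flow = −∇h = (-0.002797 east, -0.0005066 north), which points west.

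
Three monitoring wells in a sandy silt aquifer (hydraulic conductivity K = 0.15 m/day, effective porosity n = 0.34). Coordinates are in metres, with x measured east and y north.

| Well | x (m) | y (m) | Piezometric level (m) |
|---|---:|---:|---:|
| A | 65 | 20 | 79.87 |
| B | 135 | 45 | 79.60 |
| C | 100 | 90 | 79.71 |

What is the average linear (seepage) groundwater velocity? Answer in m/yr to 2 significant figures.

Differences from A: to B (Δx, Δy, Δh) = (70, 25, -0.27); to C = (35, 70, -0.16).
Solve a·Δx + b·Δy = Δh: det = 70·70 − 35·25 = 4025.
∂h/∂x = [(-0.27)·70 − (-0.16)·25] / 4025 = -0.003702
∂h/∂y = [70·(-0.16) − 35·(-0.27)] / 4025 = -0.0004348
|∇h| = √(-0.003702² + -0.0004348²) = 0.003727
Seepage velocity v = K·i/n = 0.15 × 0.003727 / 0.34 = 0.001644 m/day = 0.6005 m/yr.

0.60 m/yr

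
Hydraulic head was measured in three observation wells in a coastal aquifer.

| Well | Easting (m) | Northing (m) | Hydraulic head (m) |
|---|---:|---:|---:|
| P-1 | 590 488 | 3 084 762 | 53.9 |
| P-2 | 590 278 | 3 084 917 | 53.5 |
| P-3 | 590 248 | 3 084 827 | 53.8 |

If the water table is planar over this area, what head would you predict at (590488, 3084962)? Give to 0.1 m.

53.3 m

Taking P-1 as reference: P-2−P-1 = (-210, 155, -0.4); P-3−P-1 = (-240, 65, -0.1).
Determinant of the coordinate differences = (-210)·65 − (-240)·155 = 23550.
∂h/∂x = [(-0.4)·65 − (-0.1)·155] / 23550 = -0.0004459
∂h/∂y = [(-210)·(-0.1) − (-240)·(-0.4)] / 23550 = -0.003185
h(590488, 3084962) = 53.9 + (-0.0004459)·(0) + (-0.003185)·(200) = 53.9 -0.000 -0.637 = 53.263 m.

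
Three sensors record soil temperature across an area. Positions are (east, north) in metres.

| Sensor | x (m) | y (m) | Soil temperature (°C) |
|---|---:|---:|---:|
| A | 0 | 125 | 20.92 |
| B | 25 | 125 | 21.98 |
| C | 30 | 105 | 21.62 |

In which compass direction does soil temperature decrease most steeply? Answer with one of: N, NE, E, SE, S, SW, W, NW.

SW

Three-point gradient (reference A): Δ to B = (25, 0, +1.06), Δ to C = (30, -20, +0.70).
∂T/∂x = +0.04240, ∂T/∂y = +0.02860 (det = -500).
Steepest decrease is along −∇f = (-0.04240 E, -0.02860 N) → southwest.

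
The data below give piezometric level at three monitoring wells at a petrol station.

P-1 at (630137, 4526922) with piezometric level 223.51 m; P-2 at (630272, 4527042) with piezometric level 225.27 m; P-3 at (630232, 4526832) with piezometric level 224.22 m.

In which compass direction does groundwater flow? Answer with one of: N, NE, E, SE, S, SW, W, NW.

W

Taking P-1 as reference: P-2−P-1 = (135, 120, +1.76); P-3−P-1 = (95, -90, +0.71).
Determinant of the coordinate differences = 135·(-90) − 95·120 = -23550.
∂h/∂x = [(+1.76)·(-90) − (+0.71)·120] / -23550 = +0.01034
∂h/∂y = [135·(+0.71) − 95·(+1.76)] / -23550 = +0.003030
Flow = −∇h = (-0.01034 east, -0.003030 north), which points west.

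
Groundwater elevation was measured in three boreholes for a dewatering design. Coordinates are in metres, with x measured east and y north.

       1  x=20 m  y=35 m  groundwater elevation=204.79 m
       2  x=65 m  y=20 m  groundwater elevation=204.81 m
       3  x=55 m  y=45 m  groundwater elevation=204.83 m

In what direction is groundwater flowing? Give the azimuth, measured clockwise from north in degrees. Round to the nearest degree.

Taking 1 as reference: 2−1 = (45, -15, +0.02); 3−1 = (35, 10, +0.04).
Determinant of the coordinate differences = 45·10 − 35·(-15) = 975.
∂h/∂x = [(+0.02)·10 − (+0.04)·(-15)] / 975 = +0.0008205
∂h/∂y = [45·(+0.04) − 35·(+0.02)] / 975 = +0.001128
Flow direction (−∇h) has components (-0.0008205 E, -0.001128 N).
Azimuth = atan2(E, N) = atan2(-0.0008205, -0.001128) = 216.0° ≈ 216°.

216°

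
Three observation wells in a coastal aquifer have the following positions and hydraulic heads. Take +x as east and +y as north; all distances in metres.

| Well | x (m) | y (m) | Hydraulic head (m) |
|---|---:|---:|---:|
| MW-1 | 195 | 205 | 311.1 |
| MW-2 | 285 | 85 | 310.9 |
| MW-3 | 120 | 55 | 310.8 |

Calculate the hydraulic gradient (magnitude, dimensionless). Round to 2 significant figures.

0.0019

Taking MW-1 as reference: MW-2−MW-1 = (90, -120, -0.2); MW-3−MW-1 = (-75, -150, -0.3).
Solve a·Δx + b·Δy = Δh: det = 90·(-150) − (-75)·(-120) = -22500.
∂h/∂x = [(-0.2)·(-150) − (-0.3)·(-120)] / -22500 = +0.0002667
∂h/∂y = [90·(-0.3) − (-75)·(-0.2)] / -22500 = +0.001867
|∇h| = √(0.0002667² + 0.001867²) = 0.001886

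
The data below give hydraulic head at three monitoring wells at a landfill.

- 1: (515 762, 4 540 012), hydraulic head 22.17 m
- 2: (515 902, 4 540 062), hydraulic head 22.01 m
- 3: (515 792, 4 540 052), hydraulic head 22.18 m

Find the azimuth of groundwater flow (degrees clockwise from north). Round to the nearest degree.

132°

Taking 1 as reference: 2−1 = (140, 50, -0.16); 3−1 = (30, 40, +0.01).
Determinant of the coordinate differences = 140·40 − 30·50 = 4100.
∂h/∂x = [(-0.16)·40 − (+0.01)·50] / 4100 = -0.001683
∂h/∂y = [140·(+0.01) − 30·(-0.16)] / 4100 = +0.001512
Flow direction (−∇h) has components (+0.001683 E, -0.001512 N).
Azimuth = atan2(E, N) = atan2(+0.001683, -0.001512) = 131.9° ≈ 132°.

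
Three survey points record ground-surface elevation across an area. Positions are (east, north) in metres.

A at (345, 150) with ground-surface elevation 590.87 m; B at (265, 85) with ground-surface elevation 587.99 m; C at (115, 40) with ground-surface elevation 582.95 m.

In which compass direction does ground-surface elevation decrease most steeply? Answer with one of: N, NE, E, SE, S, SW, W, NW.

With z = a·x + b·y + c and A as origin, the differences give:
  (-80)·a + (-65)·b = -2.88
  (-230)·a + (-110)·b = -7.92
Eliminate b (×(-110) and ×(-65), subtract): -6150·a = -198.000 → a = ∂z/∂x = +0.03220
Back-substitute: b = ∂z/∂y = +0.004683.
Steepest decrease is along −∇f = (-0.03220 E, -0.004683 N) → west.

W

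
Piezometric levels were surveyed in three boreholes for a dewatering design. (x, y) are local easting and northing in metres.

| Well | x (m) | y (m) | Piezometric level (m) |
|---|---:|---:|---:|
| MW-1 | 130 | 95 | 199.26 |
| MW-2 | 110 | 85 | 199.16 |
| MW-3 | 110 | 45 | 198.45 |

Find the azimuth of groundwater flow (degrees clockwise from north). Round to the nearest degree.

Taking MW-1 as reference: MW-2−MW-1 = (-20, -10, -0.10); MW-3−MW-1 = (-20, -50, -0.81).
Determinant of the coordinate differences = (-20)·(-50) − (-20)·(-10) = 800.
∂h/∂x = [(-0.10)·(-50) − (-0.81)·(-10)] / 800 = -0.003875
∂h/∂y = [(-20)·(-0.81) − (-20)·(-0.10)] / 800 = +0.01775
Flow direction (−∇h) has components (+0.003875 E, -0.01775 N).
Azimuth = atan2(E, N) = atan2(+0.003875, -0.01775) = 167.7° ≈ 168°.

168°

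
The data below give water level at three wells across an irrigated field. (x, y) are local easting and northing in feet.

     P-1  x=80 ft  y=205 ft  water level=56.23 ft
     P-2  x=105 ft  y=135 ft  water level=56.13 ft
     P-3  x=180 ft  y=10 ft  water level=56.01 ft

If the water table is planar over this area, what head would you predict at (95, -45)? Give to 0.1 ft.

Differences from P-1: to P-2 (Δx, Δy, Δh) = (25, -70, -0.10); to P-3 = (100, -195, -0.22).
Determinant of the coordinate differences = 25·(-195) − 100·(-70) = 2125.
∂h/∂x = [(-0.10)·(-195) − (-0.22)·(-70)] / 2125 = +0.001929
∂h/∂y = [25·(-0.22) − 100·(-0.10)] / 2125 = +0.002118
h(95, -45) = 56.23 + (+0.001929)·(15) + (+0.002118)·(-250) = 56.23 +0.029 -0.529 = 55.730 ft.

55.7 ft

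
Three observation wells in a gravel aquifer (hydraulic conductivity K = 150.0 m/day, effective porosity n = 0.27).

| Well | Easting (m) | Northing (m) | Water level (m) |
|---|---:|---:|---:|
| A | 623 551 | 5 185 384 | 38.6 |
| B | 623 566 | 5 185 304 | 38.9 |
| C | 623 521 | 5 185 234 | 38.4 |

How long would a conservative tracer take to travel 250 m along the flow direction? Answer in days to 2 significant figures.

34 days

Differences from A: to B (Δx, Δy, Δh) = (15, -80, +0.3); to C = (-30, -150, -0.2).
Determinant of the coordinate differences = 15·(-150) − (-30)·(-80) = -4650.
∂h/∂x = [(+0.3)·(-150) − (-0.2)·(-80)] / -4650 = +0.01312
∂h/∂y = [15·(-0.2) − (-30)·(+0.3)] / -4650 = -0.001290
|∇h| = √(0.01312² + -0.001290²) = 0.01318
Seepage velocity v = K·i/n = 150.0 × 0.01318 / 0.27 = 7.322 m/day.
t = 250 / 7.322 = 34.14 days.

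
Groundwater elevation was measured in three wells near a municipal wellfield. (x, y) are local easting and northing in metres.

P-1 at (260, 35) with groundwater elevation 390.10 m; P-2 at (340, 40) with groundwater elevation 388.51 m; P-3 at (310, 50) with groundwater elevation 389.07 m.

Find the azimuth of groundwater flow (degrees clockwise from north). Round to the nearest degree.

081°

Taking P-1 as reference: P-2−P-1 = (80, 5, -1.59); P-3−P-1 = (50, 15, -1.03).
Determinant of the coordinate differences = 80·15 − 50·5 = 950.
∂h/∂x = [(-1.59)·15 − (-1.03)·5] / 950 = -0.01968
∂h/∂y = [80·(-1.03) − 50·(-1.59)] / 950 = -0.003053
Flow direction (−∇h) has components (+0.01968 E, +0.003053 N).
Azimuth = atan2(E, N) = atan2(+0.01968, +0.003053) = 81.2° ≈ 081°.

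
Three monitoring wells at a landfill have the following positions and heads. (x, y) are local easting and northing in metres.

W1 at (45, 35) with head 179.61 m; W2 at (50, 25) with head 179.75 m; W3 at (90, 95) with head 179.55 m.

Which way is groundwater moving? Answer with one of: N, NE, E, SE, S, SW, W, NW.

With h = a·x + b·y + c and W1 as origin, the differences give:
  5·a + (-10)·b = +0.14
  45·a + 60·b = -0.06
Eliminate b (×60 and ×(-10), subtract): 750·a = 7.800 → a = ∂h/∂x = +0.01040
Back-substitute: b = ∂h/∂y = -0.008800.
Flow = −∇h = (-0.01040 east, +0.008800 north), which points northwest.

NW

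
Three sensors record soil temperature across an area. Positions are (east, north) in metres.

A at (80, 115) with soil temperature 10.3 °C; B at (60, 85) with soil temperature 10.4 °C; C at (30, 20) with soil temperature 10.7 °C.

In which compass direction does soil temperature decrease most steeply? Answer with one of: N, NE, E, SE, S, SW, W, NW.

Differences from A: to B (Δx, Δy, Δh) = (-20, -30, +0.1); to C = (-50, -95, +0.4).
Determinant of the coordinate differences = (-20)·(-95) − (-50)·(-30) = 400.
∂T/∂x = [(+0.1)·(-95) − (+0.4)·(-30)] / 400 = +0.006250
∂T/∂y = [(-20)·(+0.4) − (-50)·(+0.1)] / 400 = -0.007500
Steepest decrease is along −∇f = (-0.006250 E, +0.007500 N) → northwest.

NW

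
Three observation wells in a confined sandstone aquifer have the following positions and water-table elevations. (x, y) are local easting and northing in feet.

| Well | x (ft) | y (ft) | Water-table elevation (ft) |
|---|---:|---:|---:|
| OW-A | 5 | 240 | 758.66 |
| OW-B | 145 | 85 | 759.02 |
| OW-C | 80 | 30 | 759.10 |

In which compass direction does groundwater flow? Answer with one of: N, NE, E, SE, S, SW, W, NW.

N

With h = a·x + b·y + c and OW-A as origin, the differences give:
  140·a + (-155)·b = +0.36
  75·a + (-210)·b = +0.44
Eliminate b (×(-210) and ×(-155), subtract): -17775·a = -7.400 → a = ∂h/∂x = +0.0004163
Back-substitute: b = ∂h/∂y = -0.001947.
Flow = −∇h = (-0.0004163 east, +0.001947 north), which points north.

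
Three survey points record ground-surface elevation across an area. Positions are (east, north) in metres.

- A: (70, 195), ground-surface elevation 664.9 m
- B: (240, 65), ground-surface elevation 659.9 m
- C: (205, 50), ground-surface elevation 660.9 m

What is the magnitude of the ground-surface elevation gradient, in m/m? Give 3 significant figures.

Differences from A: to B (Δx, Δy, Δh) = (170, -130, -5.0); to C = (135, -145, -4.0).
Determinant of the coordinate differences = 170·(-145) − 135·(-130) = -7100.
∂z/∂x = [(-5.0)·(-145) − (-4.0)·(-130)] / -7100 = -0.02887
∂z/∂y = [170·(-4.0) − 135·(-5.0)] / -7100 = +0.0007042
|∇f| = √(-0.02887² + 0.0007042²) = 0.02888 m/m

0.0289 m/m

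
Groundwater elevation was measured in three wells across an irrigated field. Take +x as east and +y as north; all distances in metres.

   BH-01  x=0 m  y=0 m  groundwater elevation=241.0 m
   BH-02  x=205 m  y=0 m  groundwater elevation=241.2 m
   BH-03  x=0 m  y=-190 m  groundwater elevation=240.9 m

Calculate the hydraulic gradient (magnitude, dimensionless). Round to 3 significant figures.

0.00111

∂h/∂x = (241.2 − 241.0) / (205 − 0) = +0.0009756
∂h/∂y = (240.9 − 241.0) / (-190 − 0) = +0.0005263
|∇h| = √(0.0009756² + 0.0005263²) = 0.001109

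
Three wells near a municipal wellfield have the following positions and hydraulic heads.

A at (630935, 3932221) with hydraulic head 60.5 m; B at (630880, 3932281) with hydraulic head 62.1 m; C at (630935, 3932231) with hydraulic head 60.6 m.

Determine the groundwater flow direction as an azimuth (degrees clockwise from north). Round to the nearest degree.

Three-point gradient (reference A): Δ to B = (-55, 60, +1.6), Δ to C = (0, 10, +0.1).
∂h/∂x = -0.01818, ∂h/∂y = +0.01000 (det = -550).
Flow direction (−∇h) has components (+0.01818 E, -0.01000 N).
Azimuth = atan2(E, N) = atan2(+0.01818, -0.01000) = 118.8° ≈ 119°.

119°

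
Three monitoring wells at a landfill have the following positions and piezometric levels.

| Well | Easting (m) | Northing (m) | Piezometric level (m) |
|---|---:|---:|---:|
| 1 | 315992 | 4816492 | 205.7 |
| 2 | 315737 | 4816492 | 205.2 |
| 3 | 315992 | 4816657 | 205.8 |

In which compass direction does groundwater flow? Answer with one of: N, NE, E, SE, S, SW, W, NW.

W

∂h/∂x = (205.2 − 205.7) / (315737 − 315992) = +0.001961
∂h/∂y = (205.8 − 205.7) / (4816657 − 4816492) = +0.0006061
Flow = −∇h = (-0.001961 east, -0.0006061 north), which points west.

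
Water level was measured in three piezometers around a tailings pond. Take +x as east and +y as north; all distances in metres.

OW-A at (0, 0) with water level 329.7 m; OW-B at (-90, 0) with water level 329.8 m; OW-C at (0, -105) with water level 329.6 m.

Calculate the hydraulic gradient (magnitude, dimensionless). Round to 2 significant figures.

0.0015

∂h/∂x = (329.8 − 329.7) / (-90 − 0) = -0.001111
∂h/∂y = (329.6 − 329.7) / (-105 − 0) = +0.0009524
|∇h| = √(-0.001111² + 0.0009524²) = 0.001463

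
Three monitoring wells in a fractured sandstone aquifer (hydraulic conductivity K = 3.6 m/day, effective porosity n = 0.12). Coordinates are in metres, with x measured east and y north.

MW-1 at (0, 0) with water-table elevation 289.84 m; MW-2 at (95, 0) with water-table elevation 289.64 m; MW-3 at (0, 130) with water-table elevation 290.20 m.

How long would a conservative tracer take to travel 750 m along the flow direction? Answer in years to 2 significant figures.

∂h/∂x = (289.64 − 289.84) / (95 − 0) = -0.002105
∂h/∂y = (290.20 − 289.84) / (130 − 0) = +0.002769
|∇h| = √(-0.002105² + 0.002769²) = 0.003478
Seepage velocity v = K·i/n = 3.6 × 0.003478 / 0.12 = 0.1043 m/day.
t = 750 / 0.1043 = 7191 days = 19.7 years.

20 years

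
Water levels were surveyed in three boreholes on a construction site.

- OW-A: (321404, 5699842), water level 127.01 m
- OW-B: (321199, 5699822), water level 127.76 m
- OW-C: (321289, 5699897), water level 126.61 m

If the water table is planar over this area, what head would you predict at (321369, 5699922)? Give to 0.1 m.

Differences from OW-A: to OW-B (Δx, Δy, Δh) = (-205, -20, +0.75); to OW-C = (-115, 55, -0.40).
Solve a·Δx + b·Δy = Δh: det = (-205)·55 − (-115)·(-20) = -13575.
∂h/∂x = [(+0.75)·55 − (-0.40)·(-20)] / -13575 = -0.002449
∂h/∂y = [(-205)·(-0.40) − (-115)·(+0.75)] / -13575 = -0.01239
h(321369, 5699922) = 127.01 + (-0.002449)·(-35) + (-0.01239)·(80) = 127.01 +0.086 -0.992 = 126.104 m.

126.1 m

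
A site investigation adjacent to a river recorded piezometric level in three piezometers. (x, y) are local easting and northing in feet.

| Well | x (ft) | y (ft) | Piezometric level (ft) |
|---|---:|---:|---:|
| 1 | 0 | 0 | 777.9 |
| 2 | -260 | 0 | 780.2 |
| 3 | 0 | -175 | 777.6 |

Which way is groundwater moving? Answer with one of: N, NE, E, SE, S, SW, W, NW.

E

∂h/∂x = (780.2 − 777.9) / (-260 − 0) = -0.008846
∂h/∂y = (777.6 − 777.9) / (-175 − 0) = +0.001714
Flow = −∇h = (+0.008846 east, -0.001714 north), which points east.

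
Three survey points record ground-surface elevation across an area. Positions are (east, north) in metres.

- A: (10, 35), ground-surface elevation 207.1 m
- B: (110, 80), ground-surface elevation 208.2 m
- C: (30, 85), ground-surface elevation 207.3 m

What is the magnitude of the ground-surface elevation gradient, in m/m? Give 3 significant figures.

0.0112 m/m

Taking A as reference: B−A = (100, 45, +1.1); C−A = (20, 50, +0.2).
Solve a·Δx + b·Δy = Δz: det = 100·50 − 20·45 = 4100.
∂z/∂x = [(+1.1)·50 − (+0.2)·45] / 4100 = +0.01122
∂z/∂y = [100·(+0.2) − 20·(+1.1)] / 4100 = -0.0004878
|∇f| = √(0.01122² + -0.0004878²) = 0.01123 m/m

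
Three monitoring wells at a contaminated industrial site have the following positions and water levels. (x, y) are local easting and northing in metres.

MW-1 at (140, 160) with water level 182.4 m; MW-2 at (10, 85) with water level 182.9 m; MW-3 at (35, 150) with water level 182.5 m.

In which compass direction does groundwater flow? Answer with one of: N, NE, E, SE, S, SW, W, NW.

N

With h = a·x + b·y + c and MW-1 as origin, the differences give:
  (-130)·a + (-75)·b = +0.5
  (-105)·a + (-10)·b = +0.1
Eliminate b (×(-10) and ×(-75), subtract): -6575·a = 2.50 → a = ∂h/∂x = -0.0003802
Back-substitute: b = ∂h/∂y = -0.006008.
Flow = −∇h = (+0.0003802 east, +0.006008 north), which points north.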